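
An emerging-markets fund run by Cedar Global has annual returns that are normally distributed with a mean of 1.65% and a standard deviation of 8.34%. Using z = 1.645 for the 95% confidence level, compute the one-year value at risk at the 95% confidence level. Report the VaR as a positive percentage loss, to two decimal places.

VaR (as % loss) = −(μ − z·σ) = −(1.65% − 1.645 × 8.34%) = −(-12.0693%) = 12.0693%

12.07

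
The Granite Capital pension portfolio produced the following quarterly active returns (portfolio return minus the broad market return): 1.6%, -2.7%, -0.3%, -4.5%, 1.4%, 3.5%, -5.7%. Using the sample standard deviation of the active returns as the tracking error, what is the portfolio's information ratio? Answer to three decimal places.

-0.279

r̄ = (1.6 − 2.7 − 0.3 − 4.5 + 1.4 + 3.5 − 5.7) / 7 = -0.9571%
Σ(r − r̄)² = (1.6 − (-0.9571))² + (-2.7 − (-0.9571))² + (-0.3 − (-0.9571))² + … = 70.4771
sample σ = √(70.4771 / 6) = √11.7462 = 3.4273%
IR = r̄ / tracking error = -0.9571 / 3.4273 = -0.2793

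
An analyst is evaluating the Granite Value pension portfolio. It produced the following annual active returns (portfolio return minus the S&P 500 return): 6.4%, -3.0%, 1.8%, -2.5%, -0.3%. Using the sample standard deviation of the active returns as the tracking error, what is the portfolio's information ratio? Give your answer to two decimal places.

0.13

Mean return r̄ = 2.40 / 5 = 0.4800%
Sample std dev = √[58.3880 / 4] = 3.8206%
IR = r̄ / tracking error = 0.4800 / 3.8206 = 0.1256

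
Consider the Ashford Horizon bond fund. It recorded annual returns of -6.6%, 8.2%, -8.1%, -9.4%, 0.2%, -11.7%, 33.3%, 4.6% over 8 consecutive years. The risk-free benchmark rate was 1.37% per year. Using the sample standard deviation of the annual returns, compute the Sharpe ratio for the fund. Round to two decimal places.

Mean return r̄ = 10.50 / 8 = 1.3125%
Σ(r − r̄)² = (-6.6 − 1.3125)² + (8.2 − 1.3125)² + … = 1517.9688
σ = √[1517.9688 / 7] = 14.7259%
Sharpe = (r̄ − rf) / σ = (1.3125 − 1.37) / 14.7259 = -0.0575 / 14.7259 = -0.0039

0.00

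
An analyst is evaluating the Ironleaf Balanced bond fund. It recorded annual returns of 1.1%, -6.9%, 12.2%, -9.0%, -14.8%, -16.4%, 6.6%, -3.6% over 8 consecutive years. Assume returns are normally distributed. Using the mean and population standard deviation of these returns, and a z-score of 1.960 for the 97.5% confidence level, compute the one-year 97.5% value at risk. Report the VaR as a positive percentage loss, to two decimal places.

r̄ = (1.1 − 6.9 + 12.2 − 9 − 14.8 − 16.4 + 6.6 − 3.6) / 8 = -30.80 / 8 = -3.8500%
Population σ = √[Σ(r − r̄)² / 8] = √[704.6000 / 8] = √88.0750 = 9.3848%
VaR = −(r̄ − z·σ) = −(-3.8500 − 1.960 × 9.3848) = −(-22.2442) = 22.2442%

22.24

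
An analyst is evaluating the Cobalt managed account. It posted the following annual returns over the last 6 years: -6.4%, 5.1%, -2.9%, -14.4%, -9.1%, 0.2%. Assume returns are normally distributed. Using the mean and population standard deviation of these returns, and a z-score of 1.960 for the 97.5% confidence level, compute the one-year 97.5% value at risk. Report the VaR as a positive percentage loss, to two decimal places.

r̄ = (-6.4 + 5.1 − 2.9 − 14.4 − 9.1 + 0.2) / 6 = -4.5833%
Σ(r − r̄)² = (-6.4 − (-4.5833))² + (5.1 − (-4.5833))² + (-2.9 − (-4.5833))² + … = 239.5483
σ = √[239.5483 / 6] = 6.3186%
VaR = −(r̄ − z·σ) = −(-4.5833 − 1.960 × 6.3186) = −(-16.9678) = 16.9678%

16.97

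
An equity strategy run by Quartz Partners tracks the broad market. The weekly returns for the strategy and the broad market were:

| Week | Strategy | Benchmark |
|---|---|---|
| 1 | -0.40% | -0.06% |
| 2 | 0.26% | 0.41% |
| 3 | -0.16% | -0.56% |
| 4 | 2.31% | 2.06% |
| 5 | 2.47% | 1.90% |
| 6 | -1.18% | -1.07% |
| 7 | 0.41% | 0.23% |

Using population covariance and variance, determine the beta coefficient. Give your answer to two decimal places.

r̄p = 0.5300%,  r̄m = 0.4157%
Cov = Σ(rp − r̄p)(rm − r̄m) / 7 = 1.3552
Var(rm) = Σ(rm − r̄m)² / 7 = 1.1896
β = Cov / Var = 1.3552 / 1.1896 = 1.1392

1.14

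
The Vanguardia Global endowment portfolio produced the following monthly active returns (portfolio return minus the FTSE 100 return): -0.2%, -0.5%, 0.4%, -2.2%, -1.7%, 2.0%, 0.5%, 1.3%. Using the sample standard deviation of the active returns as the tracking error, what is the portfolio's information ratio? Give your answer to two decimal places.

-0.04

μ = (-0.2 − 0.5 + 0.4 − 2.2 − 1.7 + 2 + 0.5 + 1.3) / 8 = -0.0500%
Sample σ = √[Σ(r − μ)² / 7] = √[14.1000 / 7] = √2.0143 = 1.4193%
IR = μ / tracking error = -0.0500 / 1.4193 = -0.0352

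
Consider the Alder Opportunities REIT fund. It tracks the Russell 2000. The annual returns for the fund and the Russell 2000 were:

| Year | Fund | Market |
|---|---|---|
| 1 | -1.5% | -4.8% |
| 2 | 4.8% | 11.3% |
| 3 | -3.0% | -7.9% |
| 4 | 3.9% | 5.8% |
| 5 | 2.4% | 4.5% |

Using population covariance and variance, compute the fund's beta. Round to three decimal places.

r̄p = 1.3200%,  r̄m = 1.7800%
Cov = Σ(rp − r̄p)(rm − r̄m) / 5 = 21.3624
Var(rm) = Σ(rm − r̄m)² / 5 = 50.2376
β = Cov / Var = 21.3624 / 50.2376 = 0.4252

0.425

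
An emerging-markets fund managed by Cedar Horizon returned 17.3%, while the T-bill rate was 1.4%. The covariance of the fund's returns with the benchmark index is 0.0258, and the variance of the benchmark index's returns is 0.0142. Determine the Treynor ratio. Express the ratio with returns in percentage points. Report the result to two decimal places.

8.75

β = Cov / Var = 0.0258 / 0.0142 = 1.8169
Treynor = (Rp − Rf) / β = (17.3% − 1.4%) / 1.8169 = 15.90 / 1.8169 = 8.7512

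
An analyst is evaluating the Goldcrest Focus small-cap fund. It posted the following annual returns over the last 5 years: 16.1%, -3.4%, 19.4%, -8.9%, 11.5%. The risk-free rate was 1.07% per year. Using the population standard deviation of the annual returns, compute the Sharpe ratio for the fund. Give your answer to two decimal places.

r̄ = (16.1 − 3.4 + 19.4 − 8.9 + 11.5) / 5 = 34.70 / 5 = 6.9400%
Σ(r − r̄)² = (16.1 − 6.9400)² + (-3.4 − 6.9400)² + … = 617.7720
population σ = √(617.7720 / 5) = √123.5544 = 11.1155%
Sharpe = (r̄ − rf) / σ = (6.9400 − 1.07) / 11.1155 = 5.8700 / 11.1155 = 0.5281

0.53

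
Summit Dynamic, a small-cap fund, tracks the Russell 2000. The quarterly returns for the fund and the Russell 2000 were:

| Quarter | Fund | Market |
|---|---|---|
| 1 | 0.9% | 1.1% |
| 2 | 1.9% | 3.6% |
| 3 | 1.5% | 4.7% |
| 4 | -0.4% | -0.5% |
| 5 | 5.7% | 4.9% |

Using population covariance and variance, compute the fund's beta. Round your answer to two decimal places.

r̄p = 1.9200%,  r̄m = 2.7600%
Cov = Σ(rp − r̄p)(rm − r̄m) / 5 = 3.3028
Var(rm) = Σ(rm − r̄m)² / 5 = 4.4864
β = Cov / Var = 3.3028 / 4.4864 = 0.7362

0.74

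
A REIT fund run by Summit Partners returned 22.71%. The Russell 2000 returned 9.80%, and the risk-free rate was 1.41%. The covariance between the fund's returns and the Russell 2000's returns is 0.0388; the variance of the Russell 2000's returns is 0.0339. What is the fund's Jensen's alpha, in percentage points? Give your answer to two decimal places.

β = Cov / Var = 0.0388 / 0.0339 = 1.1445
E[R] = Rf + β(Rm − Rf) = 1.41% + 1.1445 × (9.80% − 1.41%) = 11.0124%
α = Rp − E[R] = 22.71% − 11.0124% = 11.6976

11.70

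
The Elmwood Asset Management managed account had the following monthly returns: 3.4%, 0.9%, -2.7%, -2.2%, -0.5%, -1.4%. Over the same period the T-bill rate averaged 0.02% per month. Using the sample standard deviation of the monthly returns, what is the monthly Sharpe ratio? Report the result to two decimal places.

-0.19

Mean return r̄ = -2.50 / 6 = -0.4167%
Sample std dev = √[25.6683 / 5] = 2.2658%
Sharpe = (r̄ − rf) / σ = (-0.4167 − 0.02) / 2.2658 = -0.4367 / 2.2658 = -0.1927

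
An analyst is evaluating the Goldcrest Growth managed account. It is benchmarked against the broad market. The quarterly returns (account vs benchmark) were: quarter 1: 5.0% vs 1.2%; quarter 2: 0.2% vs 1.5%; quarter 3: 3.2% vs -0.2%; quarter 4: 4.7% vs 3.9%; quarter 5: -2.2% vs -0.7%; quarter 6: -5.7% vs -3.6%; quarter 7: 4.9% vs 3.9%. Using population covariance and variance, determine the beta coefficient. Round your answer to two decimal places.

r̄p = 1.4429%,  r̄m = 0.8571%
Cov = Σ(rp − r̄p)(rm − r̄m) / 7 = 8.0718
Var(rm) = Σ(rm − r̄m)² / 7 = 6.0653
β = Cov / Var = 8.0718 / 6.0653 = 1.3308

1.33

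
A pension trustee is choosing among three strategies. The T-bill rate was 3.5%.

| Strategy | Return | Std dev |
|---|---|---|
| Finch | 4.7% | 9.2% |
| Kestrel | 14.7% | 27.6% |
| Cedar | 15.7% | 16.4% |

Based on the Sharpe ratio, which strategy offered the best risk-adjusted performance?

Cedar

Finch: Sharpe ratio = (4.7% − 3.5%) / 9.2% = 0.130
Kestrel: Sharpe ratio = (14.7% − 3.5%) / 27.6% = 0.406
Cedar: Sharpe ratio = (15.7% − 3.5%) / 16.4% = 0.744
Highest: Cedar (0.744).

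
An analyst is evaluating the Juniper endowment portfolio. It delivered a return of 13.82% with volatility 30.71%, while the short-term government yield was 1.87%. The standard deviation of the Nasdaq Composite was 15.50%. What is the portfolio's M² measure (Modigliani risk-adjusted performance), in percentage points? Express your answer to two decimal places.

Sharpe = (Rp − Rf) / σp = (13.82% − 1.87%) / 30.71% = 0.3891
M² = Rf + Sharpe × σm = 1.87% + 0.3891 × 15.50% = 7.9011%

7.90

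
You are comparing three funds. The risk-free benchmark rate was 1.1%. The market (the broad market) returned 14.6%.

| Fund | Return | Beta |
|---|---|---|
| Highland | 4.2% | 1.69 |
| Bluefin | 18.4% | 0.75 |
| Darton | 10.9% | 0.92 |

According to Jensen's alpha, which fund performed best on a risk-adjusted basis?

Highland: α = 4.2% − [1.1% + 1.69 × (14.6% − 1.1%)] = -19.715
Bluefin: α = 18.4% − [1.1% + 0.75 × (14.6% − 1.1%)] = 7.175
Darton: α = 10.9% − [1.1% + 0.92 × (14.6% − 1.1%)] = -2.620
Highest: Bluefin (7.175).

Bluefin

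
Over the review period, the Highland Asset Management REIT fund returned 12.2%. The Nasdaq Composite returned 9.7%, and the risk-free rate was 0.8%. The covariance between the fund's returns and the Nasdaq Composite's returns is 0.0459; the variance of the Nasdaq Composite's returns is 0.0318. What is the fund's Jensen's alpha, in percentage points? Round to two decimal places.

β = Cov / Var = 0.0459 / 0.0318 = 1.4434
E[R] = Rf + β(Rm − Rf) = 0.8% + 1.4434 × (9.7% − 0.8%) = 13.6463%
α = Rp − E[R] = 12.2% − 13.6463% = -1.4463

-1.45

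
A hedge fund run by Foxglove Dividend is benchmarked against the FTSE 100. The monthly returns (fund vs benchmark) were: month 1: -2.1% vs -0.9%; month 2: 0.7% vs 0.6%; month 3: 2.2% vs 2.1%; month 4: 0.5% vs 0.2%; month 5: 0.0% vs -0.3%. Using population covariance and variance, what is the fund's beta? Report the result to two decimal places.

r̄p = 0.2600%,  r̄m = 0.3400%
Cov = Σ(rp − r̄p)(rm − r̄m) / 5 = 1.3176
Var(rm) = Σ(rm − r̄m)² / 5 = 1.0264
β = Cov / Var = 1.3176 / 1.0264 = 1.2837

1.28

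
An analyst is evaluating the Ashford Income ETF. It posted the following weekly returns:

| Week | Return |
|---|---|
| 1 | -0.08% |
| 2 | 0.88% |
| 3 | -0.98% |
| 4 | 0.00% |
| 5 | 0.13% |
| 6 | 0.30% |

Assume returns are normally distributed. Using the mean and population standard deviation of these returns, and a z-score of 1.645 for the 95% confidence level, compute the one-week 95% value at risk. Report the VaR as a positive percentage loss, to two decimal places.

0.87

μ = (-0.08 + 0.88 − 0.98 + 0 + 0.13 + 0.3) / 6 = 0.0417%
Σ(r − μ)² = 1.8377; population σ = √(1.8377/6) = 0.5534%
VaR = −(μ − z·σ) = −(0.0417 − 1.645 × 0.5534) = −(-0.8686) = 0.8686%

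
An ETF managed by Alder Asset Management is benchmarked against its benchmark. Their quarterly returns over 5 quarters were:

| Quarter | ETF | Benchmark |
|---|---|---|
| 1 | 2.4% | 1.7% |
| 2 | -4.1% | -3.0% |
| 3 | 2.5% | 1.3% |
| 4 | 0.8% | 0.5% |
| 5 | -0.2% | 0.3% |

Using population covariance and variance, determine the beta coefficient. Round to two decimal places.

1.43

r̄p = 0.2800%,  r̄m = 0.1600%
Cov = Σ(rp − r̄p)(rm − r̄m) / 5 = 3.9492
Var(rm) = Σ(rm − r̄m)² / 5 = 2.7584
β = Cov / Var = 3.9492 / 2.7584 = 1.4317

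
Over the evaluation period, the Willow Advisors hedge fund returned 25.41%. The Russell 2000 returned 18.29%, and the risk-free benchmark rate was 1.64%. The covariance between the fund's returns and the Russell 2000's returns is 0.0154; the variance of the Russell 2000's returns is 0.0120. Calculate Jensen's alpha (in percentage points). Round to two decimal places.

2.40

β = Cov / Var = 0.0154 / 0.0120 = 1.2833
E[R] = Rf + β(Rm − Rf) = 1.64% + 1.2833 × (18.29% − 1.64%) = 23.0069%
α = Rp − E[R] = 25.41% − 23.0069% = 2.4031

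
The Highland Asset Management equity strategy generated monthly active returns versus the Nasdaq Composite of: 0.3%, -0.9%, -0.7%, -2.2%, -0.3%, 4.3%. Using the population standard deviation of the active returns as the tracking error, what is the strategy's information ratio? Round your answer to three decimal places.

r̄ = (0.3 − 0.9 − 0.7 − 2.2 − 0.3 + 4.3) / 6 = 0.0833%
Σ(r − r̄)² = (0.3 − 0.0833)² + (-0.9 − 0.0833)² + (-0.7 − 0.0833)² + … = 24.7683
σ = √[24.7683 / 6] = 2.0318%
IR = r̄ / tracking error = 0.0833 / 2.0318 = 0.0410

0.041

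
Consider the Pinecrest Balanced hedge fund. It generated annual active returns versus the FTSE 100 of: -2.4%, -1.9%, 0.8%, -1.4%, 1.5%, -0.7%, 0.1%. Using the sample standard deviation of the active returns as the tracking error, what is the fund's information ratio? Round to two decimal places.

-0.40

r̄ = (-2.4 − 1.9 + 0.8 − 1.4 + 1.5 − 0.7 + 0.1) / 7 = -0.5714%
Sample std dev = √[12.4343 / 6] = 1.4396%
IR = r̄ / tracking error = -0.5714 / 1.4396 = -0.3969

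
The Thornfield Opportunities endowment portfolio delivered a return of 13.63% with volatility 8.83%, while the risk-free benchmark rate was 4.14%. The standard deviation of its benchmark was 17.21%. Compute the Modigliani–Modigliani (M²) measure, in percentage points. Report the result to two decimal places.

Sharpe = (Rp − Rf) / σp = (13.63% − 4.14%) / 8.83% = 1.0747
M² = Rf + Sharpe × σm = 4.14% + 1.0747 × 17.21% = 22.6356%

22.64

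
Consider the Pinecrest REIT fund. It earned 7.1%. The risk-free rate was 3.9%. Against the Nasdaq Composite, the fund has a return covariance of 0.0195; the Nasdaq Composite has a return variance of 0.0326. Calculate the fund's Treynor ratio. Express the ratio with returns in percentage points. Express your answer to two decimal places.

5.35

β = Cov / Var = 0.0195 / 0.0326 = 0.5982
Treynor = (Rp − Rf) / β = (7.1% − 3.9%) / 0.5982 = 3.20 / 0.5982 = 5.3494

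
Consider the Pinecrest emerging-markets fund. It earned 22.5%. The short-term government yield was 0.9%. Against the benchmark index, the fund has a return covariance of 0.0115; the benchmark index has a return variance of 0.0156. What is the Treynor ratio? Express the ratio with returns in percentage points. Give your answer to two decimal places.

β = Cov / Var = 0.0115 / 0.0156 = 0.7372
Treynor = (Rp − Rf) / β = (22.5% − 0.9%) / 0.7372 = 21.60 / 0.7372 = 29.3001

29.30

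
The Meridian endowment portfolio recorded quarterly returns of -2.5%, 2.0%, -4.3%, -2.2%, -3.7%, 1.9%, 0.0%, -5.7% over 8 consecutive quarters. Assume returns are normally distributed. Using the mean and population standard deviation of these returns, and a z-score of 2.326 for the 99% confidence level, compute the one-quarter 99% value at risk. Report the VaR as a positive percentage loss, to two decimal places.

8.03

r̄ = (-2.5 + 2 − 4.3 − 2.2 − 3.7 + 1.9 + 0 − 5.7) / 8 = -14.50 / 8 = -1.8125%
Σ(r − r̄)² = 57.0888; population σ = √(57.0888/8) = 2.6713%
VaR = −(r̄ − z·σ) = −(-1.8125 − 2.326 × 2.6713) = −(-8.0259) = 8.0259%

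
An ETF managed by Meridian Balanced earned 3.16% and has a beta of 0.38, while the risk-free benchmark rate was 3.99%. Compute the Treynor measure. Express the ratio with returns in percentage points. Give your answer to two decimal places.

-2.18

Treynor = (Rp − Rf) / β = (3.16% − 3.99%) / 0.38 = -0.83 / 0.38 = -2.1842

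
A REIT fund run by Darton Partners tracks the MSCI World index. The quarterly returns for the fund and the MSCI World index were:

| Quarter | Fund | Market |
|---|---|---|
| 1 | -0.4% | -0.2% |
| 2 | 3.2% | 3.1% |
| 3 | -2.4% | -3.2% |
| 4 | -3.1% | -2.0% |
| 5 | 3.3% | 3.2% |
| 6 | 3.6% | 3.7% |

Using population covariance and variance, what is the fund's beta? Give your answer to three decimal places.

1.006

r̄p = 0.7000%,  r̄m = 0.7667%
Cov = Σ(rp − r̄p)(rm − r̄m) / 6 = 7.4233
Var(rm) = Σ(rm − r̄m)² / 6 = 7.3822
β = Cov / Var = 7.4233 / 7.3822 = 1.0056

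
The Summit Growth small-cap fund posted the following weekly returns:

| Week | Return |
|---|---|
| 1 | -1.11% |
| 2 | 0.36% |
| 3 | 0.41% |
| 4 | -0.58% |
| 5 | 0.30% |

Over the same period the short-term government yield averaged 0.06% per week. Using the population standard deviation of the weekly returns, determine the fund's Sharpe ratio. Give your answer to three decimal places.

-0.300

Mean return r̄ = -0.620 / 5 = -0.1240%
Σ(r − r̄)² = 1.8793; population σ = √(1.8793/5) = 0.6131%
Sharpe = (r̄ − rf) / σ = (-0.1240 − 0.06) / 0.6131 = -0.1840 / 0.6131 = -0.3001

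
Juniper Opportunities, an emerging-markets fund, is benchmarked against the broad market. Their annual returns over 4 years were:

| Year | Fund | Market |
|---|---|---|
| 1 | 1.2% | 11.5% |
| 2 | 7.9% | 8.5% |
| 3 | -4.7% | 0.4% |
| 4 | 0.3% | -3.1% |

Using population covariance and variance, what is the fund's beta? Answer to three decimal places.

r̄p = 1.1750%,  r̄m = 4.3250%
Cov = Σ(rp − r̄p)(rm − r̄m) / 4 = 14.4531
Var(rm) = Σ(rm − r̄m)² / 4 = 34.8619
β = Cov / Var = 14.4531 / 34.8619 = 0.4146

0.415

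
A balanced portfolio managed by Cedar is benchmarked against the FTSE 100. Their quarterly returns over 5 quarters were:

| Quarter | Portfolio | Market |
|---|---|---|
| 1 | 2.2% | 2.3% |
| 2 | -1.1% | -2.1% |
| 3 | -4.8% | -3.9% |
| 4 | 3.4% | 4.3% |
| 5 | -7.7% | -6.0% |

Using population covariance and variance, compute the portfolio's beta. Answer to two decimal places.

1.06

r̄p = -1.6000%,  r̄m = -1.0800%
Cov = Σ(rp − r̄p)(rm − r̄m) / 5 = 15.6540
Var(rm) = Σ(rm − r̄m)² / 5 = 14.7136
β = Cov / Var = 15.6540 / 14.7136 = 1.0639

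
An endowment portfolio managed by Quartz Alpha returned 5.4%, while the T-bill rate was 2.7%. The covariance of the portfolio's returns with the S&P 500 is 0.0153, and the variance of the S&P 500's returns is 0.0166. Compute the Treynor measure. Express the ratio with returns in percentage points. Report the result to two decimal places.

β = Cov / Var = 0.0153 / 0.0166 = 0.9217
Treynor = (Rp − Rf) / β = (5.4% − 2.7%) / 0.9217 = 2.70 / 0.9217 = 2.9294

2.93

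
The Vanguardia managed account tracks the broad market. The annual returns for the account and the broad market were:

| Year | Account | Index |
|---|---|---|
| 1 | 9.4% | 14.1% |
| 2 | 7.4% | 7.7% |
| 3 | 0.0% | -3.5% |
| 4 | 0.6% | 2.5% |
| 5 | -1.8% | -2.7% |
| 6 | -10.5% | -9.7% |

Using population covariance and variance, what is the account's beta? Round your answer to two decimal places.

r̄p = 0.8500%,  r̄m = 1.4000%
Cov = Σ(rp − r̄p)(rm − r̄m) / 6 = 48.4317
Var(rm) = Σ(rm − r̄m)² / 6 = 61.0367
β = Cov / Var = 48.4317 / 61.0367 = 0.7935

0.79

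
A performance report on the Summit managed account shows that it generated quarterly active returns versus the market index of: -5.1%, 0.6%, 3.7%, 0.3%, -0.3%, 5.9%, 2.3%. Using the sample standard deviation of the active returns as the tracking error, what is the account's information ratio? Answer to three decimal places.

Mean return r̄ = 7.40 / 7 = 1.0571%
Sample σ = √[Σ(r − r̄)² / 6] = √[72.5171 / 6] = √12.0862 = 3.4765%
IR = r̄ / tracking error = 1.0571 / 3.4765 = 0.3041

0.304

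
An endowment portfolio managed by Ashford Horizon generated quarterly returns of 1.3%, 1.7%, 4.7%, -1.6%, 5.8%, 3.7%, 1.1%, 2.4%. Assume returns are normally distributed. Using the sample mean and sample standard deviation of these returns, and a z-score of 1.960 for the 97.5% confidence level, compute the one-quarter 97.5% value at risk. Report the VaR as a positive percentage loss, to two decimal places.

2.17

Mean return μ = 19.10 / 8 = 2.3875%
Σ(r − μ)² = 37.9288; sample σ = √(37.9288/7) = 2.3277%
VaR = −(μ − z·σ) = −(2.3875 − 1.960 × 2.3277) = −(-2.1748) = 2.1748%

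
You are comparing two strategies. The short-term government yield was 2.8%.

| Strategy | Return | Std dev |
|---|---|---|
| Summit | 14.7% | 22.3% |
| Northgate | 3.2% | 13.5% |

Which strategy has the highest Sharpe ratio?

Summit

Summit: Sharpe ratio = (14.7% − 2.8%) / 22.3% = 0.534
Northgate: Sharpe ratio = (3.2% − 2.8%) / 13.5% = 0.030
Highest: Summit (0.534).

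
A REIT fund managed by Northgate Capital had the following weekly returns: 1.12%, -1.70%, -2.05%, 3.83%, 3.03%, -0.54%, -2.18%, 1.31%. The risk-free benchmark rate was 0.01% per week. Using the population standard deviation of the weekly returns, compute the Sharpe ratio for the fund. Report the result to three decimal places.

0.157

Mean return r̄ = 2.820 / 8 = 0.3525%
Σ(r − r̄)² = (1.12 − 0.3525)² + (-1.7 − 0.3525)² + … = 37.9628
σ = √[37.9628 / 8] = 2.1784%
Sharpe = (r̄ − rf) / σ = (0.3525 − 0.01) / 2.1784 = 0.3425 / 2.1784 = 0.1572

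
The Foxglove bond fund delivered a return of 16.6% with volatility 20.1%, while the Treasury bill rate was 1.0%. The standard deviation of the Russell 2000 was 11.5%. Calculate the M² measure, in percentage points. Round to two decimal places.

Sharpe = (Rp − Rf) / σp = (16.6% − 1.0%) / 20.1% = 0.7761
M² = Rf + Sharpe × σm = 1.0% + 0.7761 × 11.5% = 9.9252%

9.93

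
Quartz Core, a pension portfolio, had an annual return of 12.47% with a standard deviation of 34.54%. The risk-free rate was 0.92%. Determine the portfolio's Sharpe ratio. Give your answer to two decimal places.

Sharpe = (Rp − Rf) / σp = (12.47% − 0.92%) / 34.54% = 11.55% / 34.54% = 0.3344

0.33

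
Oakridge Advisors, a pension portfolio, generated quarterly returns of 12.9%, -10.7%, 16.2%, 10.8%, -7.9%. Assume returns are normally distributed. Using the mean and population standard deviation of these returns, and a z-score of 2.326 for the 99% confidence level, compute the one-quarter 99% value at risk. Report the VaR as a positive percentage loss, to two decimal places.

21.88

Mean return r̄ = 21.30 / 5 = 4.2600%
Σ(r − r̄)² = (12.9 − 4.2600)² + (-10.7 − 4.2600)² + (16.2 − 4.2600)² + … = 631.6520
population σ = √(631.6520 / 5) = √126.3304 = 11.2397%
VaR = −(r̄ − z·σ) = −(4.2600 − 2.326 × 11.2397) = −(-21.8835) = 21.8835%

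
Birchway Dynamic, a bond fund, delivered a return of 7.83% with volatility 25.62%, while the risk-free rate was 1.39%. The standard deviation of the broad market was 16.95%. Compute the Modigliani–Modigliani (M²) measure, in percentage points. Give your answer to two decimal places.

Sharpe = (Rp − Rf) / σp = (7.83% − 1.39%) / 25.62% = 0.2514
M² = Rf + Sharpe × σm = 1.39% + 0.2514 × 16.95% = 5.6512%

5.65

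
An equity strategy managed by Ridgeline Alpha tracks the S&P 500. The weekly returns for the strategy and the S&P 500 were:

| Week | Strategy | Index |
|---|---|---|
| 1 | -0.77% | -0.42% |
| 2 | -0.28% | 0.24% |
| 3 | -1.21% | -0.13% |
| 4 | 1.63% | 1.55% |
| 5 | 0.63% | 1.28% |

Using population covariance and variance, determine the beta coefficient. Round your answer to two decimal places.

r̄p = 0.0000%,  r̄m = 0.5040%
Cov = Σ(rp − r̄p)(rm − r̄m) / 5 = 0.7493
Var(rm) = Σ(rm − r̄m)² / 5 = 0.6043
β = Cov / Var = 0.7493 / 0.6043 = 1.2399

1.24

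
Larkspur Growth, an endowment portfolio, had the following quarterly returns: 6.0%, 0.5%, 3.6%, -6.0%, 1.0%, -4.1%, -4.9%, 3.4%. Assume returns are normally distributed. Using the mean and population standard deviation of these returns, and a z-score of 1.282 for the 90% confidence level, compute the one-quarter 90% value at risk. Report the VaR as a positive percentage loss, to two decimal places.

μ = (6 + 0.5 + 3.6 − 6 + 1 − 4.1 − 4.9 + 3.4) / 8 = -0.50 / 8 = -0.0625%
Population σ = √[Σ(r − μ)² / 8] = √[138.5588 / 8] = √17.3199 = 4.1617%
VaR = −(μ − z·σ) = −(-0.0625 − 1.282 × 4.1617) = −(-5.3978) = 5.3978%

5.40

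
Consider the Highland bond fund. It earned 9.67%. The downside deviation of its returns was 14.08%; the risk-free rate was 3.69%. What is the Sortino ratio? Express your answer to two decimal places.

Sortino = (Rp − Rf) / σd = (9.67% − 3.69%) / 14.08% = 5.98% / 14.08% = 0.4247

0.42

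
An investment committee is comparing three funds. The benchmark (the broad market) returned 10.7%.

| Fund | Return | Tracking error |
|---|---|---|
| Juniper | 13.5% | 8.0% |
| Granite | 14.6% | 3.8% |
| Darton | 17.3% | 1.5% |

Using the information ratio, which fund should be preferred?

Juniper: IR = (13.5% − 10.7%) / 8.0% = 0.350
Granite: IR = (14.6% − 10.7%) / 3.8% = 1.026
Darton: IR = (17.3% − 10.7%) / 1.5% = 4.400
Highest: Darton (4.400).

Darton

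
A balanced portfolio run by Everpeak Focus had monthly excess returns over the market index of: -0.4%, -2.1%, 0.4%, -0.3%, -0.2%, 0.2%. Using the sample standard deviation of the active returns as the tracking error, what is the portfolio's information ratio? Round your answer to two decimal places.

-0.45

r̄ = (-0.4 − 2.1 + 0.4 − 0.3 − 0.2 + 0.2) / 6 = -0.4000%
Σ(r − r̄)² = 3.9400; sample σ = √(3.9400/5) = 0.8877%
IR = r̄ / tracking error = -0.4000 / 0.8877 = -0.4506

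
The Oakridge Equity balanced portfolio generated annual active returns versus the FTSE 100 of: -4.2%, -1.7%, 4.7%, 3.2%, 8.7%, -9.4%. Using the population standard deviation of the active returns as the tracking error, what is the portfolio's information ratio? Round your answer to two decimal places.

0.04

r̄ = (-4.2 − 1.7 + 4.7 + 3.2 + 8.7 − 9.4) / 6 = 1.30 / 6 = 0.2167%
Population std dev = √[216.6283 / 6] = 6.0087%
IR = r̄ / tracking error = 0.2167 / 6.0087 = 0.0361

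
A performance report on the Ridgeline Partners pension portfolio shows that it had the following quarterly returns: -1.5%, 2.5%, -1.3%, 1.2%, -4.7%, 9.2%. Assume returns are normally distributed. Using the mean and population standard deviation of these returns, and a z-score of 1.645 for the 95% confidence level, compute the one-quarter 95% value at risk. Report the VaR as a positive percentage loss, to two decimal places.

Mean return r̄ = 5.40 / 6 = 0.9000%
Population σ = √[Σ(r − r̄)² / 6] = √[113.5000 / 6] = √18.9167 = 4.3493%
VaR = −(r̄ − z·σ) = −(0.9000 − 1.645 × 4.3493) = −(-6.2546) = 6.2546%

6.25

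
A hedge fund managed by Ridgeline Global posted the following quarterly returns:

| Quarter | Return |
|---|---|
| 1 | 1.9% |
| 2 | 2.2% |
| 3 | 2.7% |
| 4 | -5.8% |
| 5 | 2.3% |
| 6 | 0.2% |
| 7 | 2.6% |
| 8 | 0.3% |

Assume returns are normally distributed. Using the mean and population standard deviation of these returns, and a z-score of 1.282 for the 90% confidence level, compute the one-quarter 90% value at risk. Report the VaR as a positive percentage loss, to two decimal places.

2.61

μ = (1.9 + 2.2 + 2.7 − 5.8 + 2.3 + 0.2 + 2.6 + 0.3) / 8 = 0.8000%
Σ(r − μ)² = (1.9 − 0.8000)² + (2.2 − 0.8000)² + … = 56.4400
σ = √[56.4400 / 8] = 2.6561%
VaR = −(μ − z·σ) = −(0.8000 − 1.282 × 2.6561) = −(-2.6051) = 2.6051%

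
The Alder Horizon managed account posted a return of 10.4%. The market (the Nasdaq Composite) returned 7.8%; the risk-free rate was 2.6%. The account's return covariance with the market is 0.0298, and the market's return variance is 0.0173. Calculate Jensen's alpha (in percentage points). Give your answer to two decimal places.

β = Cov / Var = 0.0298 / 0.0173 = 1.7225
E[R] = Rf + β(Rm − Rf) = 2.6% + 1.7225 × (7.8% − 2.6%) = 11.5570%
α = Rp − E[R] = 10.4% − 11.5570% = -1.1570

-1.16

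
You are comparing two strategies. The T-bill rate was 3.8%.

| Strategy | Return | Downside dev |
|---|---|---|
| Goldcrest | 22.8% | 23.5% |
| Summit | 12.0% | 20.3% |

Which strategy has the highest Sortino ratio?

Goldcrest: Sortino ratio = (22.8% − 3.8%) / 23.5% = 0.809
Summit: Sortino ratio = (12.0% − 3.8%) / 20.3% = 0.404
Highest: Goldcrest (0.809).

Goldcrest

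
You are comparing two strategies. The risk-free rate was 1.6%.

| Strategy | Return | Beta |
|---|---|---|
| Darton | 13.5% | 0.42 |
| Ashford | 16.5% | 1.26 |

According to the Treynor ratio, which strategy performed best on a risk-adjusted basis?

Darton: Treynor = (13.5% − 1.6%) / 0.42 = 28.333
Ashford: Treynor = (16.5% − 1.6%) / 1.26 = 11.825
Highest: Darton (28.333).

Darton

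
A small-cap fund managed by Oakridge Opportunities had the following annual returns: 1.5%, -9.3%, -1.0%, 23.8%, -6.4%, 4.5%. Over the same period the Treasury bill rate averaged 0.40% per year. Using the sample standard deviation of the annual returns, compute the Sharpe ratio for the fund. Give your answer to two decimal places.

0.15

μ = (1.5 − 9.3 − 1 + 23.8 − 6.4 + 4.5) / 6 = 2.1833%
Σ(r − μ)² = 688.7883; sample σ = √(688.7883/5) = 11.7370%
Sharpe = (μ − rf) / σ = (2.1833 − 0.4) / 11.7370 = 1.7833 / 11.7370 = 0.1519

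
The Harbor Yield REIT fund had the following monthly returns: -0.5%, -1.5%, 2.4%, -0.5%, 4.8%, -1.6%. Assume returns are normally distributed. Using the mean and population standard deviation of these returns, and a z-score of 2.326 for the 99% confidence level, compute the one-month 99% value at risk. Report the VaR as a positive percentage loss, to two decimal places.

μ = (-0.5 − 1.5 + 2.4 − 0.5 + 4.8 − 1.6) / 6 = 3.10 / 6 = 0.5167%
Population σ = √[Σ(r − μ)² / 6] = √[32.5083 / 6] = √5.4181 = 2.3277%
VaR = −(μ − z·σ) = −(0.5167 − 2.326 × 2.3277) = −(-4.8975) = 4.8975%

4.90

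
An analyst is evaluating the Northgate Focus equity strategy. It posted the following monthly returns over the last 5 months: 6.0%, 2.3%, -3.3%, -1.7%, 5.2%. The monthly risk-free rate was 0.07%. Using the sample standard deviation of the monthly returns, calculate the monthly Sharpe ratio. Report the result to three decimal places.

Mean return μ = 8.50 / 5 = 1.7000%
Σ(r − μ)² = 67.6600; sample σ = √(67.6600/4) = 4.1128%
Sharpe = (μ − rf) / σ = (1.7000 − 0.07) / 4.1128 = 1.6300 / 4.1128 = 0.3963

0.396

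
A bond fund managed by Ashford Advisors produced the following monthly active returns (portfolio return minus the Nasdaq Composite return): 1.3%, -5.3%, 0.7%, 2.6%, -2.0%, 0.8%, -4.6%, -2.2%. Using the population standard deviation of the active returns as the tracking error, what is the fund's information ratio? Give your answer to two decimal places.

r̄ = (1.3 − 5.3 + 0.7 + 2.6 − 2 + 0.8 − 4.6 − 2.2) / 8 = -1.0875%
Population σ = √[Σ(r − r̄)² / 8] = √[58.2088 / 8] = √7.2761 = 2.6974%
IR = r̄ / tracking error = -1.0875 / 2.6974 = -0.4032

-0.40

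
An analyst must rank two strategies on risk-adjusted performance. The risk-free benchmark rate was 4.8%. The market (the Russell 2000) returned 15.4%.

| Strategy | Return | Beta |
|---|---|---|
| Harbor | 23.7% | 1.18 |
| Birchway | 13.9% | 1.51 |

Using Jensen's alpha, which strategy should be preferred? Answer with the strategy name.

Harbor: α = 23.7% − [4.8% + 1.18 × (15.4% − 4.8%)] = 6.392
Birchway: α = 13.9% − [4.8% + 1.51 × (15.4% − 4.8%)] = -6.906
Highest: Harbor (6.392).

Harbor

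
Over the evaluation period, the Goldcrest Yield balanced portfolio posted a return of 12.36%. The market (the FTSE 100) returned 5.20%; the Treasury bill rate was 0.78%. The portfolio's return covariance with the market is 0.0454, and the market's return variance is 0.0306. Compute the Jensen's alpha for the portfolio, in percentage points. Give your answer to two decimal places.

5.02

β = Cov / Var = 0.0454 / 0.0306 = 1.4837
E[R] = Rf + β(Rm − Rf) = 0.78% + 1.4837 × (5.20% − 0.78%) = 7.3380%
α = Rp − E[R] = 12.36% − 7.3380% = 5.0220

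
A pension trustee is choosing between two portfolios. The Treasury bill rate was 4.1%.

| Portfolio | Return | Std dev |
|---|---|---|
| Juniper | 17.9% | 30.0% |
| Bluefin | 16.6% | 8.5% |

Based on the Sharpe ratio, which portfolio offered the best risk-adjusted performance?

Bluefin

Juniper: Sharpe ratio = (17.9% − 4.1%) / 30.0% = 0.460
Bluefin: Sharpe ratio = (16.6% − 4.1%) / 8.5% = 1.471
Highest: Bluefin (1.471).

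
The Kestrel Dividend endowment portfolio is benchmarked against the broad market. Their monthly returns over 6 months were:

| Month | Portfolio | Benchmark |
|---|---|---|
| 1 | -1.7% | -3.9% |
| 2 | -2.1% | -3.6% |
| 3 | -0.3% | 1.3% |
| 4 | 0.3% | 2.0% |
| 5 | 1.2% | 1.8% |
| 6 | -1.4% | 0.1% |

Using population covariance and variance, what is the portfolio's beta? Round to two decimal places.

r̄p = -0.6667%,  r̄m = -0.3833%
Cov = Σ(rp − r̄p)(rm − r̄m) / 6 = 2.4811
Var(rm) = Σ(rm − r̄m)² / 6 = 6.0381
β = Cov / Var = 2.4811 / 6.0381 = 0.4109

0.41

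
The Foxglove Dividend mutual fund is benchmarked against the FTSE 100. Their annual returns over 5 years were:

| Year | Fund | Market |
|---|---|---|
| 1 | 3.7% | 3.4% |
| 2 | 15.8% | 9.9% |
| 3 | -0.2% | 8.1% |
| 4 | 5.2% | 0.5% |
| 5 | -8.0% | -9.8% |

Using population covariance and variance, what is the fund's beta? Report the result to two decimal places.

0.86

r̄p = 3.3000%,  r̄m = 2.4200%
Cov = Σ(rp − r̄p)(rm − r̄m) / 5 = 41.6900
Var(rm) = Σ(rm − r̄m)² / 5 = 48.4376
β = Cov / Var = 41.6900 / 48.4376 = 0.8607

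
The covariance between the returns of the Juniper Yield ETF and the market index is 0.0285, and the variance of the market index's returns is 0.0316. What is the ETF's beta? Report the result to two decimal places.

β = Cov(Rp, Rm) / Var(Rm) = 0.0285 / 0.0316 = 0.9019

0.90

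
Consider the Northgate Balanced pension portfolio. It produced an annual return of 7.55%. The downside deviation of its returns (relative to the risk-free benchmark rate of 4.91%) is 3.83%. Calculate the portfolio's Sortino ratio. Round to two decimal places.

0.69

Sortino = (Rp − Rf) / σd = (7.55% − 4.91%) / 3.83% = 2.64% / 3.83% = 0.6893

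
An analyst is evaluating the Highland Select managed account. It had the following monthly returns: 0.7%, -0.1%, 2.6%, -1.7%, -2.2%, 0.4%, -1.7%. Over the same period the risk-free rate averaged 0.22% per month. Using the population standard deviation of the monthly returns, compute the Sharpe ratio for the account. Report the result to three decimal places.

Mean return μ = -2.00 / 7 = -0.2857%
Σ(r − μ)² = (0.7 − (-0.2857))² + (-0.1 − (-0.2857))² + … = 17.4686
population σ = √(17.4686 / 7) = √2.4955 = 1.5797%
Sharpe = (μ − rf) / σ = (-0.2857 − 0.22) / 1.5797 = -0.5057 / 1.5797 = -0.3201

-0.320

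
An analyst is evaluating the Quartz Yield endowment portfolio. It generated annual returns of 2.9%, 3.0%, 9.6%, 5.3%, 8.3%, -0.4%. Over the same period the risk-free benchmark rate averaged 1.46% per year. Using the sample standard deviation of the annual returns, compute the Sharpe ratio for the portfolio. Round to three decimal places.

r̄ = (2.9 + 3 + 9.6 + 5.3 + 8.3 − 0.4) / 6 = 28.70 / 6 = 4.7833%
Σ(r − r̄)² = 69.4283; sample σ = √(69.4283/5) = 3.7263%
Sharpe = (r̄ − rf) / σ = (4.7833 − 1.46) / 3.7263 = 3.3233 / 3.7263 = 0.8918

0.892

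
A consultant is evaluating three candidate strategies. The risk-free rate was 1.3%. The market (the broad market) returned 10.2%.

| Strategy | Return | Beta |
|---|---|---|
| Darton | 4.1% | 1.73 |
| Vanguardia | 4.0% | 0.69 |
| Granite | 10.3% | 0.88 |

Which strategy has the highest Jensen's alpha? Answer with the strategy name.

Granite

Darton: α = 4.1% − [1.3% + 1.73 × (10.2% − 1.3%)] = -12.597
Vanguardia: α = 4.0% − [1.3% + 0.69 × (10.2% − 1.3%)] = -3.441
Granite: α = 10.3% − [1.3% + 0.88 × (10.2% − 1.3%)] = 1.168
Highest: Granite (1.168).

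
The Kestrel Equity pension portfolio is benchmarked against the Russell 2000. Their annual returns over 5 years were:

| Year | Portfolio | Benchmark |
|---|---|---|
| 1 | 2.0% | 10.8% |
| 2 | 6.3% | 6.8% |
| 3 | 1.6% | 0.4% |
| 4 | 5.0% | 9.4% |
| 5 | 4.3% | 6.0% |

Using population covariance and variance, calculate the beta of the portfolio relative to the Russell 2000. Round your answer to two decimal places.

r̄p = 3.8400%,  r̄m = 6.6800%
Cov = Σ(rp − r̄p)(rm − r̄m) / 5 = 1.9248
Var(rm) = Σ(rm − r̄m)² / 5 = 12.8576
β = Cov / Var = 1.9248 / 12.8576 = 0.1497

0.15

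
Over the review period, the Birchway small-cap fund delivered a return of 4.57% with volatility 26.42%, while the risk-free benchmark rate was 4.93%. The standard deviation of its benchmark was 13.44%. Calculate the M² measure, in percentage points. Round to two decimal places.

Sharpe = (Rp − Rf) / σp = (4.57% − 4.93%) / 26.42% = -0.0136
M² = Rf + Sharpe × σm = 4.93% + -0.0136 × 13.44% = 4.7472%

4.75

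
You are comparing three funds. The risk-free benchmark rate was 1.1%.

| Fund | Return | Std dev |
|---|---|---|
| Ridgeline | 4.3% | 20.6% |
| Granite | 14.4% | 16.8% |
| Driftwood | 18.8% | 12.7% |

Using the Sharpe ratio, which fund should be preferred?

Driftwood

Ridgeline: Sharpe ratio = (4.3% − 1.1%) / 20.6% = 0.155
Granite: Sharpe ratio = (14.4% − 1.1%) / 16.8% = 0.792
Driftwood: Sharpe ratio = (18.8% − 1.1%) / 12.7% = 1.394
Highest: Driftwood (1.394).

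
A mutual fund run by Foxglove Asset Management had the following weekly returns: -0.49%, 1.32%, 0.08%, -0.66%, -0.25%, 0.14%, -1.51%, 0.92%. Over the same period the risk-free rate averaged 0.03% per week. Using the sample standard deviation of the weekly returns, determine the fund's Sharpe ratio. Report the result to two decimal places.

Mean return μ = -0.450 / 8 = -0.0563%
Σ(r − μ)² = (-0.49 − (-0.0563))² + (1.32 − (-0.0563))² + (0.08 − (-0.0563))² + … = 5.6078
σ = √[5.6078 / 7] = 0.8950%
Sharpe = (μ − rf) / σ = (-0.0563 − 0.03) / 0.8950 = -0.0863 / 0.8950 = -0.0964

-0.10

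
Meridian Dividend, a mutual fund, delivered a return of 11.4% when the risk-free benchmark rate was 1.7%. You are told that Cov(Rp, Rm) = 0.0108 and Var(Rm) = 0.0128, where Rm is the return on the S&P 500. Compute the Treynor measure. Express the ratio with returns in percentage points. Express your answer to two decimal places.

β = Cov / Var = 0.0108 / 0.0128 = 0.8438
Treynor = (Rp − Rf) / β = (11.4% − 1.7%) / 0.8438 = 9.70 / 0.8438 = 11.4956

11.50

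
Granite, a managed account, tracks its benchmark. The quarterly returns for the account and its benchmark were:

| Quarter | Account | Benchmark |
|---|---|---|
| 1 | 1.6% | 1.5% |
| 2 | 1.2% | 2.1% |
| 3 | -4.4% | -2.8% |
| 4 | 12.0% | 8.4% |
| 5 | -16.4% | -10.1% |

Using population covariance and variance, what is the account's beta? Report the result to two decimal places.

r̄p = -1.2000%,  r̄m = -0.1800%
Cov = Σ(rp − r̄p)(rm − r̄m) / 5 = 56.5200
Var(rm) = Σ(rm − r̄m)² / 5 = 37.3816
β = Cov / Var = 56.5200 / 37.3816 = 1.5120

1.51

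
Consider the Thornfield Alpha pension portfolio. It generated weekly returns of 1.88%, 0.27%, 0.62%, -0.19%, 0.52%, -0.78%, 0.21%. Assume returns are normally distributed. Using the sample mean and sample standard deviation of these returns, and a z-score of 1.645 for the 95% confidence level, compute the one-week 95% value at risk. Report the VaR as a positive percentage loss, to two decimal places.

0.99

μ = (1.88 + 0.27 + 0.62 − 0.19 + 0.52 − 0.78 + 0.21) / 7 = 0.3614%
Sample σ = √[Σ(r − μ)² / 6] = √[4.0363 / 6] = √0.6727 = 0.8202%
VaR = −(μ − z·σ) = −(0.3614 − 1.645 × 0.8202) = −(-0.9878) = 0.9878%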